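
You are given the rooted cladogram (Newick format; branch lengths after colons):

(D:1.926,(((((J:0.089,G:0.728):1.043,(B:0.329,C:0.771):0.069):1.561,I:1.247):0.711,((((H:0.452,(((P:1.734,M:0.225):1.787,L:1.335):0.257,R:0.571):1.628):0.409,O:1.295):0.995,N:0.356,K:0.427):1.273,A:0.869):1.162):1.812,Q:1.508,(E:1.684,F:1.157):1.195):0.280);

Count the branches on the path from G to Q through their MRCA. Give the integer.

6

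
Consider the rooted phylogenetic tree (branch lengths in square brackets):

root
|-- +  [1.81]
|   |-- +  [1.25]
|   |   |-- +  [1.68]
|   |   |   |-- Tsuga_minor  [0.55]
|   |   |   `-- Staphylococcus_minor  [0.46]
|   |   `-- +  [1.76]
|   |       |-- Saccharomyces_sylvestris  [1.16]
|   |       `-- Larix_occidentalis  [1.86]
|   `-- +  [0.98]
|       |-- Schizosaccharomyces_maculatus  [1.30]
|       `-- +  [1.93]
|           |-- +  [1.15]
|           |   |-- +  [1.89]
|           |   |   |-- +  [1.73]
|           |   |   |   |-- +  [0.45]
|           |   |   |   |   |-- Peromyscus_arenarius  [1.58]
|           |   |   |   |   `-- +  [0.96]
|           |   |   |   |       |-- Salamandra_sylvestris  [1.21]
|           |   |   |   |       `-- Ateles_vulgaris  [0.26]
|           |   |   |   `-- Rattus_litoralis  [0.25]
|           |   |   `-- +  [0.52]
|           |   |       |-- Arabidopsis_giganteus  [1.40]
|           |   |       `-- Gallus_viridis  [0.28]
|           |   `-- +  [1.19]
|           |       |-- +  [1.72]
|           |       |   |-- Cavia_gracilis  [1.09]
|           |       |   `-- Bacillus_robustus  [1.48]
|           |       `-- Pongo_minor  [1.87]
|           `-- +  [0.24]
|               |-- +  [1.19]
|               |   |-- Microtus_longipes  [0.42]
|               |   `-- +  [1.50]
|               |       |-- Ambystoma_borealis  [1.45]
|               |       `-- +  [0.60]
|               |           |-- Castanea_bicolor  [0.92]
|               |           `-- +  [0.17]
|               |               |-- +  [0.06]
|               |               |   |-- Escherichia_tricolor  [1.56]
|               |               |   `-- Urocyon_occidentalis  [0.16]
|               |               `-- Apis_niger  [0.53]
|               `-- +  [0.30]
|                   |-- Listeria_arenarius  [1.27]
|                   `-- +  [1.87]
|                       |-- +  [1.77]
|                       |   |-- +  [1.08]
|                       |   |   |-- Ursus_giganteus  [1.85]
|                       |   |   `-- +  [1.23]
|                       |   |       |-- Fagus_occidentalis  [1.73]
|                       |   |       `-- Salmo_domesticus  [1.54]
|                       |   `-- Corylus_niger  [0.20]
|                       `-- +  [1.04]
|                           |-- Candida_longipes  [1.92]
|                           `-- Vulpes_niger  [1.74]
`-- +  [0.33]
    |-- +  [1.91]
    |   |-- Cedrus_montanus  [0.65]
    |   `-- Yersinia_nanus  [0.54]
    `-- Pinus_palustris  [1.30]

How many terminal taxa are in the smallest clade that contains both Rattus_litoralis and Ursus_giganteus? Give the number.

The MRCA of Rattus_litoralis and Ursus_giganteus is the node subtending (((((Peromyscus_arenarius,(Salamandra_sylvestris,Ateles_vulgaris)),Rattus_litoralis),(Arabidopsis_giganteus,Gallus_viridis)),((Cavia_gracilis,Bacillus_robustus),Pongo_minor)),((Microtus_longipes,(Ambystoma_borealis,(Castanea_bicolor,((Escherichia_tricolor,Urocyon_occidentalis),Apis_niger)))),(Listeria_arenarius,(((Ursus_giganteus,(Fagus_occidentalis,Salmo_domesticus)),Corylus_niger),(Candida_longipes,Vulpes_niger))))).
That clade contains 22 terminal taxa: Ambystoma_borealis, Apis_niger, Arabidopsis_giganteus, Ateles_vulgaris, Bacillus_robustus, Candida_longipes, Castanea_bicolor, Cavia_gracilis, Corylus_niger, Escherichia_tricolor, Fagus_occidentalis, Gallus_viridis, Listeria_arenarius, Microtus_longipes, Peromyscus_arenarius, Pongo_minor, Rattus_litoralis, Salamandra_sylvestris, Salmo_domesticus, Urocyon_occidentalis, Ursus_giganteus, Vulpes_niger.

22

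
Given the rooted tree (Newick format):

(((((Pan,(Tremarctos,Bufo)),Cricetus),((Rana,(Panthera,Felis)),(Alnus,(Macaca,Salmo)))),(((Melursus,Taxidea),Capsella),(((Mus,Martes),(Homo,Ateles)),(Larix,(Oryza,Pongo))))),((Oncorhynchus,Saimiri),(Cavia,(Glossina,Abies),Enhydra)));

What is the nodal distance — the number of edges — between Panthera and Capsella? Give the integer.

8

The MRCA of Panthera and Capsella is the node subtending ((((Pan,(Tremarctos,Bufo)),Cricetus),((Rana,(Panthera,Felis)),(Alnus,(Macaca,Salmo)))),(((Melursus,Taxidea),Capsella),(((Mus,Martes),(Homo,Ateles)),(Larix,(Oryza,Pongo))))).
From Panthera up to that node: 5 branches. From Capsella up to the same node: 3 branches. Total: 5 + 3 = 8.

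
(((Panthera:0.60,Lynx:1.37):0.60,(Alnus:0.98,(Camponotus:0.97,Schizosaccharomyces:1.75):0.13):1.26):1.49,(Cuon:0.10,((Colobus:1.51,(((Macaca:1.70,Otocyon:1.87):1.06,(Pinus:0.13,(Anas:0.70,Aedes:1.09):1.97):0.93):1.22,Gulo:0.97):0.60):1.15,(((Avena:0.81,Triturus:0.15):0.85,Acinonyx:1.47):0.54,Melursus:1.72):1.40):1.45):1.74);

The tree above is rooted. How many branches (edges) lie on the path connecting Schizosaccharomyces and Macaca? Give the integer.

11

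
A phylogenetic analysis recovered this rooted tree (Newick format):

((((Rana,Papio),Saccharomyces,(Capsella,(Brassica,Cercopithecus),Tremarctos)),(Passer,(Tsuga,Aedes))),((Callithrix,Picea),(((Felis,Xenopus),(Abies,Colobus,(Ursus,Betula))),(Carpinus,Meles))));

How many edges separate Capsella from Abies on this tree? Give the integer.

The MRCA of Capsella and Abies is the root of the tree.
From Capsella up to that node: 4 branches. From Abies up to the same node: 5 branches. Total: 4 + 5 = 9.

9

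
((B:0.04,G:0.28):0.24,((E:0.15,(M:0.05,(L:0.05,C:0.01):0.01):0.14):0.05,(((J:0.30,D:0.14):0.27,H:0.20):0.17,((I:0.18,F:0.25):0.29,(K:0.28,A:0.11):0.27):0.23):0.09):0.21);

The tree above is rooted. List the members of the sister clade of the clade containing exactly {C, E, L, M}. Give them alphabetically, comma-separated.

The clade containing exactly {C, E, L, M} attaches to the tree at the node subtending ((E,(M,(L,C))),(((J,D),H),((I,F),(K,A)))).
The other lineage descending from that same node — the sister group — is (((J,D),H),((I,F),(K,A))); its 7 tips in alphabetical order are the answer.

A, D, F, H, I, J, K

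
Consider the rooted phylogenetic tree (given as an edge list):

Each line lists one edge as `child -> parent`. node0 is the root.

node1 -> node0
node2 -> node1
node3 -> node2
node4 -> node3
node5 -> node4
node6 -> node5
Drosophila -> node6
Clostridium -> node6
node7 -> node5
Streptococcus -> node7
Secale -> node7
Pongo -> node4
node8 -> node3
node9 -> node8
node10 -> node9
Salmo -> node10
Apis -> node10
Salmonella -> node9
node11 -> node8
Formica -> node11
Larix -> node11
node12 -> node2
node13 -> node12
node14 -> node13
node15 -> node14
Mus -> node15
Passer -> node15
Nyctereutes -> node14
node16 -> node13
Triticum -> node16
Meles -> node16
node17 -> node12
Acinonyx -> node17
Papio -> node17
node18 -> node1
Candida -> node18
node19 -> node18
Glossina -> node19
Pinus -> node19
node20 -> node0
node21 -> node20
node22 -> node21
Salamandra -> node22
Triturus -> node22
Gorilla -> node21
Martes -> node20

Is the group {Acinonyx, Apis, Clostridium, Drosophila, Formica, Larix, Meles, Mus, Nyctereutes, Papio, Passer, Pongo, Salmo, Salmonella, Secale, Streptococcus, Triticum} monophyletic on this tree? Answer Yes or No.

The most recent common ancestor of these taxa subtends (((((Drosophila,Clostridium),(Streptococcus,Secale)),Pongo),(((Salmo,Apis),Salmonella),(Formica,Larix))),((((Mus,Passer),Nyctereutes),(Triticum,Meles)),(Acinonyx,Papio))).
That clade has exactly 17 tips — every listed taxon and nothing else — so the group is monophyletic.

Yes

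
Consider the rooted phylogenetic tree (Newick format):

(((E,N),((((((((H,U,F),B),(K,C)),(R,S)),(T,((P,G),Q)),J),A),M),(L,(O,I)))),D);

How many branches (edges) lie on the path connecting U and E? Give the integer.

11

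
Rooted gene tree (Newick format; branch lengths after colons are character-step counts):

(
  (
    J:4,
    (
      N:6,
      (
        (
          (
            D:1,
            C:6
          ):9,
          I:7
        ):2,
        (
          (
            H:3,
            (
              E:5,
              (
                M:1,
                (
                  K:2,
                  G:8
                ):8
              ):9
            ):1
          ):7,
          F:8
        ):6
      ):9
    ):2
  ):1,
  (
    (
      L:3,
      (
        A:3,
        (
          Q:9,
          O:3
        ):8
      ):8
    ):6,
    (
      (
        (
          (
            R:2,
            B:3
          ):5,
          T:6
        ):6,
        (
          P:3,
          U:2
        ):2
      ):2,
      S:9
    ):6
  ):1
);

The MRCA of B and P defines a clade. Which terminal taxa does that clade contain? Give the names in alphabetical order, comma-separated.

Tracing B: it sits inside (R,B).
Tracing P: it sits inside (P,U).
The smallest clade enclosing both is (((R,B),T),(P,U)); the answer is its 5 terminal taxa in alphabetical order.

B, P, R, T, U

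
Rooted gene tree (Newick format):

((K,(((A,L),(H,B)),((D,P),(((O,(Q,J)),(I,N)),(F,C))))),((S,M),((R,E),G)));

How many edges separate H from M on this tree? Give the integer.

8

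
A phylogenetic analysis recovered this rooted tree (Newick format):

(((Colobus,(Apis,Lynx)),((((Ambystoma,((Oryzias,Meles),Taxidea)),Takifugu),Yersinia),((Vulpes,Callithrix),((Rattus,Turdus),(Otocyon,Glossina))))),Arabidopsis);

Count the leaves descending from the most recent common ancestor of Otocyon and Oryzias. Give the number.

12

The MRCA of Otocyon and Oryzias is the node subtending ((((Ambystoma,((Oryzias,Meles),Taxidea)),Takifugu),Yersinia),((Vulpes,Callithrix),((Rattus,Turdus),(Otocyon,Glossina)))).
That clade contains 12 terminal taxa: Ambystoma, Callithrix, Glossina, Meles, Oryzias, Otocyon, Rattus, Takifugu, Taxidea, Turdus, Vulpes, Yersinia.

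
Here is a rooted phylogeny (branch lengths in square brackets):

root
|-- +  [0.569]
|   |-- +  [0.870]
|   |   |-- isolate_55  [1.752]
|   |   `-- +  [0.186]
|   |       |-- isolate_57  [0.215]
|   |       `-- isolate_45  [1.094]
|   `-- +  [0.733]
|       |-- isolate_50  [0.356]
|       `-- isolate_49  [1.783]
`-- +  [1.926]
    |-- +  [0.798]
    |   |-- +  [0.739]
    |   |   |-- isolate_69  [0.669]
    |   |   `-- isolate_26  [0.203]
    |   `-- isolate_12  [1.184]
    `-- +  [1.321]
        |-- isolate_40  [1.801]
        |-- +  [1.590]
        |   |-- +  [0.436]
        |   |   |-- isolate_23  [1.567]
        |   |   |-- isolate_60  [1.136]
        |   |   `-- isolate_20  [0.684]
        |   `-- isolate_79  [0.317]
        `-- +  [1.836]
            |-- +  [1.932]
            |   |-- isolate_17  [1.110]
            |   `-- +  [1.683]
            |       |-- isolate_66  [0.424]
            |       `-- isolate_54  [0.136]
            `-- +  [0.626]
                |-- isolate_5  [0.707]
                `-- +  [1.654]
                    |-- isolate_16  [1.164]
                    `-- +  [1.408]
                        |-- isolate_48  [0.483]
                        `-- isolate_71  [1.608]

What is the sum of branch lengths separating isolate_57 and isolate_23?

8.680

The path runs isolate_57 → … → MRCA → … → isolate_23; the MRCA is the root of the tree.
Branch lengths along that path: 0.215 + 0.186 + 0.870 + 0.569 + 1.926 + 1.321 + 1.590 + 0.436 + 1.567 = 8.680.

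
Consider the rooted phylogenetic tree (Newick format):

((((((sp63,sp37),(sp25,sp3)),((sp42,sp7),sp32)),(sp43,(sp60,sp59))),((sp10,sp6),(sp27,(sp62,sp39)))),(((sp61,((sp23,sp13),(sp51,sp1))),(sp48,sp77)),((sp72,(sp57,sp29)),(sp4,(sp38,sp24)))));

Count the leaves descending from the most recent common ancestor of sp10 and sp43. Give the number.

The MRCA of sp10 and sp43 is the node subtending (((((sp63,sp37),(sp25,sp3)),((sp42,sp7),sp32)),(sp43,(sp60,sp59))),((sp10,sp6),(sp27,(sp62,sp39)))).
That clade contains 15 terminal taxa: sp10, sp25, sp27, sp3, sp32, sp37, sp39, sp42, sp43, sp59, sp6, sp60, sp62, sp63, sp7.

15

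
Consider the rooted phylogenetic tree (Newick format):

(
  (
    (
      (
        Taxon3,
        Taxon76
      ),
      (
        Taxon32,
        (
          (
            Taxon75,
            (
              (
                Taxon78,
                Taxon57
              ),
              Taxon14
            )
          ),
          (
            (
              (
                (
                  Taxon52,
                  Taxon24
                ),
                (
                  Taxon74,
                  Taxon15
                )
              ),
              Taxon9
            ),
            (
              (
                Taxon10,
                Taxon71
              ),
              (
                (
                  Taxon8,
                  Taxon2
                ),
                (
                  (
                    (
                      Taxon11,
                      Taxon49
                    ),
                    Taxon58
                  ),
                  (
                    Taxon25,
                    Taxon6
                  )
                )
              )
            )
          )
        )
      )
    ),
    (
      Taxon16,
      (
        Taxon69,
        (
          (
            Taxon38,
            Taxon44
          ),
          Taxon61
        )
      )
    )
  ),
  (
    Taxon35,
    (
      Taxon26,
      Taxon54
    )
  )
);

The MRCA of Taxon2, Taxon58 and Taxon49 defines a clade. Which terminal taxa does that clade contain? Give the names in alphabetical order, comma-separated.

Taxon11, Taxon2, Taxon25, Taxon49, Taxon58, Taxon6, Taxon8

Tracing Taxon2: it sits inside (Taxon8,Taxon2).
Tracing Taxon58: it sits inside ((Taxon11,Taxon49),Taxon58).
Tracing Taxon49: it sits inside (Taxon11,Taxon49).
The smallest clade enclosing all 3 is ((Taxon8,Taxon2),(((Taxon11,Taxon49),Taxon58),(Taxon25,Taxon6))); the answer is its 7 terminal taxa in alphabetical order.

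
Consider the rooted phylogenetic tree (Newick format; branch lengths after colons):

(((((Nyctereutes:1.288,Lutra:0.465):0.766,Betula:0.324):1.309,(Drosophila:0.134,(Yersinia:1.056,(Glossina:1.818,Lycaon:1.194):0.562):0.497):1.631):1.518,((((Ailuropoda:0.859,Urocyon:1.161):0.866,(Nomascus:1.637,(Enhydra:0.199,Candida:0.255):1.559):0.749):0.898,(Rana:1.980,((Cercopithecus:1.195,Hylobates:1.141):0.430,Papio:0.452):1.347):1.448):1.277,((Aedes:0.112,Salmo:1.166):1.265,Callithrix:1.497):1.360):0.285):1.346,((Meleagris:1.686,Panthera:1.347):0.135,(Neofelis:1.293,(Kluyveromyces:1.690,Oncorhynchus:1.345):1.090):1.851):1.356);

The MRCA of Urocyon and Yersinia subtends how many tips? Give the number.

The MRCA of Urocyon and Yersinia is the node subtending ((((Nyctereutes,Lutra),Betula),(Drosophila,(Yersinia,(Glossina,Lycaon)))),((((Ailuropoda,Urocyon),(Nomascus,(Enhydra,Candida))),(Rana,((Cercopithecus,Hylobates),Papio))),((Aedes,Salmo),Callithrix))).
That clade contains 19 terminal taxa: Aedes, Ailuropoda, Betula, Callithrix, Candida, Cercopithecus, Drosophila, Enhydra, Glossina, Hylobates, Lutra, Lycaon, Nomascus, Nyctereutes, Papio, Rana, Salmo, Urocyon, Yersinia.

19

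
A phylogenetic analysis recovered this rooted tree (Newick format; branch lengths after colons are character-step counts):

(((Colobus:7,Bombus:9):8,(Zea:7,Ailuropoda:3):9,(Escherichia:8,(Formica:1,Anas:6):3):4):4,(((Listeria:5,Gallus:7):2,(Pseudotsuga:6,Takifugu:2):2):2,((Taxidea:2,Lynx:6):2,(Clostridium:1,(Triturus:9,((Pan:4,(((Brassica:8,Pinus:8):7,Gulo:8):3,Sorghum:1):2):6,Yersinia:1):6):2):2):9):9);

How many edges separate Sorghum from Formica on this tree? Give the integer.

The MRCA of Sorghum and Formica is the root of the tree.
From Sorghum up to that node: 8 branches. From Formica up to the same node: 4 branches. Total: 8 + 4 = 12.

12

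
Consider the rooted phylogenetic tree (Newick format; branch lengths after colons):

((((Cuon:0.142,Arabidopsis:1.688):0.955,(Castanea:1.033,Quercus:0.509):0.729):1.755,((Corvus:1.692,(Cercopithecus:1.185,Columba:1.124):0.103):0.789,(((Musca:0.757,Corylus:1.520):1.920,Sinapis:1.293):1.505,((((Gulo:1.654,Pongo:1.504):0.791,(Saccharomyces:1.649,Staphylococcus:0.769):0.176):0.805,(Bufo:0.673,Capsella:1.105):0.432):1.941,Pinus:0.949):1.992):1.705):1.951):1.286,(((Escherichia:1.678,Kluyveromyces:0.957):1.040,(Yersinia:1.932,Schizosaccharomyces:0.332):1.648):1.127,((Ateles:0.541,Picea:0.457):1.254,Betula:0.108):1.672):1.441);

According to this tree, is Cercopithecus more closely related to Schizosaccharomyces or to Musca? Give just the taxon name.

Musca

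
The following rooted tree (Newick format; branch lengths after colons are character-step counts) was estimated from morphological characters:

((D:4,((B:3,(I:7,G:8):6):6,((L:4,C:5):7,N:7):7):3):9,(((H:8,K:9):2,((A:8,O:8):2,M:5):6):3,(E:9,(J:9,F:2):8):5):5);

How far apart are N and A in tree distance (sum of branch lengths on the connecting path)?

The path runs N → … → MRCA → … → A; the MRCA is the root of the tree.
Branch lengths along that path: 7 + 7 + 3 + 9 + 5 + 3 + 6 + 2 + 8 = 50.

50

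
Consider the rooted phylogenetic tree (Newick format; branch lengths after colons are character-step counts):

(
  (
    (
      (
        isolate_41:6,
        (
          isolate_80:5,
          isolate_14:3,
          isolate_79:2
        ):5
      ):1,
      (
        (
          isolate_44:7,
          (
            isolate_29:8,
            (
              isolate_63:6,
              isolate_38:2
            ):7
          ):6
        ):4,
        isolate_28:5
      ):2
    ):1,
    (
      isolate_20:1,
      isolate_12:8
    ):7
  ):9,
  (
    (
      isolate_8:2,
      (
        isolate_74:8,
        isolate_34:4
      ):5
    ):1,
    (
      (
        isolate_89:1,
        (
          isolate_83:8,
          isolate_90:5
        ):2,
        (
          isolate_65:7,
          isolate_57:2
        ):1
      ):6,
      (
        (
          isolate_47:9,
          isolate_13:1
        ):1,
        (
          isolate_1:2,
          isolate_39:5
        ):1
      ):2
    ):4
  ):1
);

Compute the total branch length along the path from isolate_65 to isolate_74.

The path runs isolate_65 → … → MRCA → … → isolate_74; the MRCA is the node subtending ((isolate_8,(isolate_74,isolate_34)),((isolate_89,(isolate_83,isolate_90),(isolate_65,isolate_57)),((isolate_47,isolate_13),(isolate_1,isolate_39)))).
Branch lengths along that path: 7 + 1 + 6 + 4 + 1 + 5 + 8 = 32.

32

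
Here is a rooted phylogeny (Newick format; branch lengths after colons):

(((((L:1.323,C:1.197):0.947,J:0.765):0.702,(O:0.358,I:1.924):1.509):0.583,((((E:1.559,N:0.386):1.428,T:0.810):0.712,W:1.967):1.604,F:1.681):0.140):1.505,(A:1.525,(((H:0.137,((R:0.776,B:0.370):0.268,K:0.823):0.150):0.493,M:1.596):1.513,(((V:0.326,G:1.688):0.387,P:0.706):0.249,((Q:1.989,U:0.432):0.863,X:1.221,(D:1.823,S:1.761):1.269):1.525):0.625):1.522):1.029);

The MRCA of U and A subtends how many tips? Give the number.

14

The MRCA of U and A is the node subtending (A,(((H,((R,B),K)),M),(((V,G),P),((Q,U),X,(D,S))))).
That clade contains 14 terminal taxa: A, B, D, G, H, K, M, P, Q, R, S, U, V, X.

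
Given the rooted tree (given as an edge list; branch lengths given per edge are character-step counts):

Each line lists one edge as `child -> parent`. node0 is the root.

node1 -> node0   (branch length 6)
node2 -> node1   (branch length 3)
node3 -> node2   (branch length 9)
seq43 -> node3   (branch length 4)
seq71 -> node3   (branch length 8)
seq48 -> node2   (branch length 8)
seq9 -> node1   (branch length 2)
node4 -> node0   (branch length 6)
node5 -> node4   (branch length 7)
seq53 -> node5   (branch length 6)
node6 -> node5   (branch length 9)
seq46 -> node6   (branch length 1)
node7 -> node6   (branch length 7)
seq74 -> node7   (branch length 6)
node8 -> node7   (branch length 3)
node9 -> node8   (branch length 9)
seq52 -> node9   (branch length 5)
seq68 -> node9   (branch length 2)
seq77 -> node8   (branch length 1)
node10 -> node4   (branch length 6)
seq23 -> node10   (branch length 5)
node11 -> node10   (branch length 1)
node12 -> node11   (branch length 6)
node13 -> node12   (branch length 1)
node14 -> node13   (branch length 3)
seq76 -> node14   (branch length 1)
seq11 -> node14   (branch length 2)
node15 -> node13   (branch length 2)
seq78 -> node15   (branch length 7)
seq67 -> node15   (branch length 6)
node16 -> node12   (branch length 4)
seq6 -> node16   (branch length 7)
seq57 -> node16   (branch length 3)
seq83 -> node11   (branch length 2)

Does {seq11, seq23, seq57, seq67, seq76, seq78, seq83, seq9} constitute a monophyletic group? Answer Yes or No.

No

The MRCA of the listed taxa is the root, so the smallest clade containing them is the whole tree.
That clade also contains seq43, seq46, seq48, seq52, seq53, seq6, seq68, seq71, seq74, seq77, which are not in the proposed group, so the group is not monophyletic.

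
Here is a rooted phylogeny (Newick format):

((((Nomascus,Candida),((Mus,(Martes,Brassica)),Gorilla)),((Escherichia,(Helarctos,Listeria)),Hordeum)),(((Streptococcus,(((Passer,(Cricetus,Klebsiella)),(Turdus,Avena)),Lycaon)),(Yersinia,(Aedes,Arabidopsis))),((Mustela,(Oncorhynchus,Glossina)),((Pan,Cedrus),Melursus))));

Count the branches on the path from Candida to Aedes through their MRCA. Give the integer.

The MRCA of Candida and Aedes is the root of the tree.
From Candida up to that node: 4 branches. From Aedes up to the same node: 5 branches. Total: 4 + 5 = 9.

9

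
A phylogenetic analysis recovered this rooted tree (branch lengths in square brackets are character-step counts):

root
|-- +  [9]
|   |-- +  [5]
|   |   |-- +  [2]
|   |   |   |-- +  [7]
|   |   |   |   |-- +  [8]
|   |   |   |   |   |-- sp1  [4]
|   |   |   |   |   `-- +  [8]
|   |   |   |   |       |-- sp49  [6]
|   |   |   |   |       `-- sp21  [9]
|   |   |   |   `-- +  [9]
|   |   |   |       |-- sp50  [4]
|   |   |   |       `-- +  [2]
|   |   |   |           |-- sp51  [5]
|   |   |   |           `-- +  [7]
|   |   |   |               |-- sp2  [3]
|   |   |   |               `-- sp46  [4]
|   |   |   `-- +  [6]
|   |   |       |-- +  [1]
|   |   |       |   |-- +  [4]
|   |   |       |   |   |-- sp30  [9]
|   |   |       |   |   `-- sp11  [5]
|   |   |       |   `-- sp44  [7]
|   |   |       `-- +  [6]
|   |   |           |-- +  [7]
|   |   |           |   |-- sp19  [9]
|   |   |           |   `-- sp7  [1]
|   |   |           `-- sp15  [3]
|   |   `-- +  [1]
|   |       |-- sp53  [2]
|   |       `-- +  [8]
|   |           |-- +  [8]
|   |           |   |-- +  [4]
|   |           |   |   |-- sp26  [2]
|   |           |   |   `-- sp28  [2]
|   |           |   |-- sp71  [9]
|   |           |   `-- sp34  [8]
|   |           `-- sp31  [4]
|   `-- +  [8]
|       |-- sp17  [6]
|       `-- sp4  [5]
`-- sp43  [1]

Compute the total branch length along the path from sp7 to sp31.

35

The path runs sp7 → … → MRCA → … → sp31; the MRCA is the node subtending ((((sp1,(sp49,sp21)),(sp50,(sp51,(sp2,sp46)))),(((sp30,sp11),sp44),((sp19,sp7),sp15))),(sp53,(((sp26,sp28),sp71,sp34),sp31))).
Branch lengths along that path: 1 + 7 + 6 + 6 + 2 + 1 + 8 + 4 = 35.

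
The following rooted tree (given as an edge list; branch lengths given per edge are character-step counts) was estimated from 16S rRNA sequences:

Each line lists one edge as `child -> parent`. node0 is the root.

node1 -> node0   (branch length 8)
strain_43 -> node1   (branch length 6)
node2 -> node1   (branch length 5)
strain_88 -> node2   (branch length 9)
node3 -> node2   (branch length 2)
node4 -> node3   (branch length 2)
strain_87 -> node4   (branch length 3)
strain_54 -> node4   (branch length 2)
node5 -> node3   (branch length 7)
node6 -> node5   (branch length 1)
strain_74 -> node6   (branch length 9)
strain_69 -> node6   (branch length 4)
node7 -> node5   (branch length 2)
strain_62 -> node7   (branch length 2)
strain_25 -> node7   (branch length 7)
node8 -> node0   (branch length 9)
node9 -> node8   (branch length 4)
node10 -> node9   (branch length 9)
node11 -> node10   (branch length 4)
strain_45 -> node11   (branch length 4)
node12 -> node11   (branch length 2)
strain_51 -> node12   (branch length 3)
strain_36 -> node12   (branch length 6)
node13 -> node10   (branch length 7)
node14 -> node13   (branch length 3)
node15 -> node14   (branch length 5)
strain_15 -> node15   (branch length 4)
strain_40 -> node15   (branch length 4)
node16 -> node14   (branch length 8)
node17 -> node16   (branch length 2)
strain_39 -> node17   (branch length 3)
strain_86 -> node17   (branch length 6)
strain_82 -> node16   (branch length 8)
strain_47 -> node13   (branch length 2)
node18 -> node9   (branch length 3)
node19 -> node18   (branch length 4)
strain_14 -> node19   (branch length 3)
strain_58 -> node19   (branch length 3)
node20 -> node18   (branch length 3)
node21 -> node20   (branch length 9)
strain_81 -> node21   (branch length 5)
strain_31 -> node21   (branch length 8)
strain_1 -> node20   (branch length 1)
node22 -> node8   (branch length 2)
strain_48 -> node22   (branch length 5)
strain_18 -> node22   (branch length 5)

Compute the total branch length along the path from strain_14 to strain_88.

45

The path runs strain_14 → … → MRCA → … → strain_88; the MRCA is the root of the tree.
Branch lengths along that path: 3 + 4 + 3 + 4 + 9 + 8 + 5 + 9 = 45.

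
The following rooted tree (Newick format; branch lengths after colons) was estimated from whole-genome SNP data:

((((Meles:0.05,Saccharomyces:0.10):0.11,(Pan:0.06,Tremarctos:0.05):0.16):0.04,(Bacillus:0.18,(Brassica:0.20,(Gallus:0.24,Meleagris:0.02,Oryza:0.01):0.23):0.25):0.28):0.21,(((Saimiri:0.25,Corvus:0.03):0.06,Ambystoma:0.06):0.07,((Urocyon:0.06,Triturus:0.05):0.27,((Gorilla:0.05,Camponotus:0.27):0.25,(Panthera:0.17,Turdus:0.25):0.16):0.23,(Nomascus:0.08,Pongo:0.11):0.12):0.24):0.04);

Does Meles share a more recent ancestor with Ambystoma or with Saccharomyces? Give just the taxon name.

The MRCA of Meles and Saccharomyces subtends (Meles,Saccharomyces) (2 taxa).
The MRCA of Meles and Ambystoma is the root, subtending the entire tree (20 taxa).
The first is nested inside the second, so Meles shares a more recent common ancestor with Saccharomyces.

Saccharomyces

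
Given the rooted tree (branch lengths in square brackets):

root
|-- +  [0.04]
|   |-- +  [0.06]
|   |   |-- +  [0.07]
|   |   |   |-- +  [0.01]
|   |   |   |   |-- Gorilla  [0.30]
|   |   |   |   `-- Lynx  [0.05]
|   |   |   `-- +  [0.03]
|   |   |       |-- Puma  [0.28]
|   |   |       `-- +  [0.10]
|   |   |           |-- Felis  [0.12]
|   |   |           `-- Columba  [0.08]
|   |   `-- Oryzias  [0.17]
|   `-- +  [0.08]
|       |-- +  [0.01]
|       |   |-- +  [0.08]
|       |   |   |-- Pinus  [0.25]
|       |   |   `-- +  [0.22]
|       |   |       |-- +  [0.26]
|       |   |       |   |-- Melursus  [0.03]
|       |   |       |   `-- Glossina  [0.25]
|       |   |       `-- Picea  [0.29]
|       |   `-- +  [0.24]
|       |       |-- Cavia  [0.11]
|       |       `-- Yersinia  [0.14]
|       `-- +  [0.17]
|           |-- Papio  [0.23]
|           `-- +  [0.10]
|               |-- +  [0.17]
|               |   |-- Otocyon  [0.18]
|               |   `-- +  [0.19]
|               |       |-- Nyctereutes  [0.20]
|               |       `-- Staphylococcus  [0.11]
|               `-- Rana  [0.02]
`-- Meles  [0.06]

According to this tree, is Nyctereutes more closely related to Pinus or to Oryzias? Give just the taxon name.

The MRCA of Nyctereutes and Pinus subtends (((Pinus,((Melursus,Glossina),Picea)),(Cavia,Yersinia)),(Papio,((Otocyon,(Nyctereutes,Staphylococcus)),Rana))) (11 taxa).
The MRCA of Nyctereutes and Oryzias subtends ((((Gorilla,Lynx),(Puma,(Felis,Columba))),Oryzias),(((Pinus,((Melursus,Glossina),Picea)),(Cavia,Yersinia)),(Papio,((Otocyon,(Nyctereutes,Staphylococcus)),Rana)))) (17 taxa).
The first is nested inside the second, so Nyctereutes shares a more recent common ancestor with Pinus.

Pinus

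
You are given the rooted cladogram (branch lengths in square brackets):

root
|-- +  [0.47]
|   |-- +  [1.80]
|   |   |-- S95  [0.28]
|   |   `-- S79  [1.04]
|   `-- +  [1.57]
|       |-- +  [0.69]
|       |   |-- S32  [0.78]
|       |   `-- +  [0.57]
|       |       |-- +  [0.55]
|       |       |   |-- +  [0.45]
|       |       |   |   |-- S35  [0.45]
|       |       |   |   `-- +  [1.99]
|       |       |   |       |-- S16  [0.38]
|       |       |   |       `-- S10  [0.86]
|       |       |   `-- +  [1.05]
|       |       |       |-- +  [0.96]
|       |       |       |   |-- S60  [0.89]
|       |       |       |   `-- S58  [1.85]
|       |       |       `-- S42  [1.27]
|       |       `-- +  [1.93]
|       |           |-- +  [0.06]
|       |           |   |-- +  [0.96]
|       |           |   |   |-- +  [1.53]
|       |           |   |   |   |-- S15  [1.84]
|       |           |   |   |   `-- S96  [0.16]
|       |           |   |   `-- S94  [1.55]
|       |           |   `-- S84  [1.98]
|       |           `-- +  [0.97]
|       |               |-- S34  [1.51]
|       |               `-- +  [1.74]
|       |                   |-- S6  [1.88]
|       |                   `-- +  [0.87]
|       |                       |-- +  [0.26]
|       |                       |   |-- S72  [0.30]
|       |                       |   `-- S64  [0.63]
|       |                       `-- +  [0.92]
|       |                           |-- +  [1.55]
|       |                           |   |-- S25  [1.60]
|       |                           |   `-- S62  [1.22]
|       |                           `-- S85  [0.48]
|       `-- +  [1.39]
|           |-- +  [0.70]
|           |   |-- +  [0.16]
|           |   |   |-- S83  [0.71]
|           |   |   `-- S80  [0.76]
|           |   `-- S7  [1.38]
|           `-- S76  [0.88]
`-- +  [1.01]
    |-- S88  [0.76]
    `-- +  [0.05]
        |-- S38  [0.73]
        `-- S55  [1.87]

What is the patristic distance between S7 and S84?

8.70

The path runs S7 → … → MRCA → … → S84; the MRCA is the node subtending ((S32,(((S35,(S16,S10)),((S60,S58),S42)),((((S15,S96),S94),S84),(S34,(S6,((S72,S64),((S25,S62),S85))))))),(((S83,S80),S7),S76)).
Branch lengths along that path: 1.38 + 0.70 + 1.39 + 0.69 + 0.57 + 1.93 + 0.06 + 1.98 = 8.70.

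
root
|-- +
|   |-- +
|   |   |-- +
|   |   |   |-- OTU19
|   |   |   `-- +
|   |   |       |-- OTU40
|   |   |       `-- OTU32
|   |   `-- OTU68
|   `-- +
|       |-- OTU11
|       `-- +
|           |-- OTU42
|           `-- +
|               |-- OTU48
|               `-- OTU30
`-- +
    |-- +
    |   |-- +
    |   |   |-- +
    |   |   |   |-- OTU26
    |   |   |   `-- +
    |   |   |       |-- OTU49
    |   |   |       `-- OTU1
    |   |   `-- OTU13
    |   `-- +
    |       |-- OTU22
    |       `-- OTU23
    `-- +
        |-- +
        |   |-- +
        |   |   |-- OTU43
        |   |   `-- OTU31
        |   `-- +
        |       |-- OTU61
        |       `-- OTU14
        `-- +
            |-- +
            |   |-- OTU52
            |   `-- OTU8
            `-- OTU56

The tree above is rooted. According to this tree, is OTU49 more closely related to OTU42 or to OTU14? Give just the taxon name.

OTU14

The MRCA of OTU49 and OTU14 subtends ((((OTU26,(OTU49,OTU1)),OTU13),(OTU22,OTU23)),(((OTU43,OTU31),(OTU61,OTU14)),((OTU52,OTU8),OTU56))) (13 taxa).
The MRCA of OTU49 and OTU42 is the root, subtending the entire tree (21 taxa).
The first is nested inside the second, so OTU49 shares a more recent common ancestor with OTU14.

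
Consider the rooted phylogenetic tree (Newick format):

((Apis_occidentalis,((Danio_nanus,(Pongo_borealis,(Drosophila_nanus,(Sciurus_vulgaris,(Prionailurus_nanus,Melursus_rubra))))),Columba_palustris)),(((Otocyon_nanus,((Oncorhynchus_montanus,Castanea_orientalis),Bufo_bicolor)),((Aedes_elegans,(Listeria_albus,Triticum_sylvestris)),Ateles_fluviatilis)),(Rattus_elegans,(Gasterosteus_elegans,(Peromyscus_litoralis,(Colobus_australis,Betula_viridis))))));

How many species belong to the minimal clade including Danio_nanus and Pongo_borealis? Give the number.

The MRCA of Danio_nanus and Pongo_borealis is the node subtending (Danio_nanus,(Pongo_borealis,(Drosophila_nanus,(Sciurus_vulgaris,(Prionailurus_nanus,Melursus_rubra))))).
That clade contains 6 terminal taxa: Danio_nanus, Drosophila_nanus, Melursus_rubra, Pongo_borealis, Prionailurus_nanus, Sciurus_vulgaris.

6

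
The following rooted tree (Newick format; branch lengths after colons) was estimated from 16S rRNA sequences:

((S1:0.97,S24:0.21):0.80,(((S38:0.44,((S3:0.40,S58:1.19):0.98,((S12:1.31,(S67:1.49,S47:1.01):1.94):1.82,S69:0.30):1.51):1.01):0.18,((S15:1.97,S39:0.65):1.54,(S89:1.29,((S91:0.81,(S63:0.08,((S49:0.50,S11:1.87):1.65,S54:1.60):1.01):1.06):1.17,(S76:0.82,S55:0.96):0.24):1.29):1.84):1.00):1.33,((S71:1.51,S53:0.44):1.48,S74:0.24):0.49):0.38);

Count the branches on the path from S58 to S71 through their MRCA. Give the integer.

The MRCA of S58 and S71 is the node subtending (((S38,((S3,S58),((S12,(S67,S47)),S69))),((S15,S39),(S89,((S91,(S63,((S49,S11),S54))),(S76,S55))))),((S71,S53),S74)).
From S58 up to that node: 5 branches. From S71 up to the same node: 3 branches. Total: 5 + 3 = 8.

8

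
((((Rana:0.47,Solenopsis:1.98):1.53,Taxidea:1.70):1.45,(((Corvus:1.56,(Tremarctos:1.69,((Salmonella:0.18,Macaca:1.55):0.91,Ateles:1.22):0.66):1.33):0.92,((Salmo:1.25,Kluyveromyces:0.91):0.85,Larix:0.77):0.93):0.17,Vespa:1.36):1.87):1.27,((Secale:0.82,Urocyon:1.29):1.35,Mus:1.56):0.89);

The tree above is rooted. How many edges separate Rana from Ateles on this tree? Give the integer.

The MRCA of Rana and Ateles is the node subtending (((Rana,Solenopsis),Taxidea),(((Corvus,(Tremarctos,((Salmonella,Macaca),Ateles))),((Salmo,Kluyveromyces),Larix)),Vespa)).
From Rana up to that node: 3 branches. From Ateles up to the same node: 6 branches. Total: 3 + 6 = 9.

9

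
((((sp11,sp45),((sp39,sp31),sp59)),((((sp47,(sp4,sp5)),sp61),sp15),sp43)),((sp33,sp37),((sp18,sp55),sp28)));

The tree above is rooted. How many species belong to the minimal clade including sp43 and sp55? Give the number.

The MRCA of sp43 and sp55 is the root, so the clade is the entire tree.
That clade contains 16 terminal taxa: sp11, sp15, sp18, sp28, sp31, sp33, sp37, sp39, sp4, sp43, sp45, sp47, sp5, sp55, sp59, sp61.

16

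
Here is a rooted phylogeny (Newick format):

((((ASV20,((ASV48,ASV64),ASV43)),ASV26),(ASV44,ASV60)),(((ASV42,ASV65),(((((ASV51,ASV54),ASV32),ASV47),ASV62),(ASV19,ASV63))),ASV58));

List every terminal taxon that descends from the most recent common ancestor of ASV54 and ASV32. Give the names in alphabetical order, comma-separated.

ASV32, ASV51, ASV54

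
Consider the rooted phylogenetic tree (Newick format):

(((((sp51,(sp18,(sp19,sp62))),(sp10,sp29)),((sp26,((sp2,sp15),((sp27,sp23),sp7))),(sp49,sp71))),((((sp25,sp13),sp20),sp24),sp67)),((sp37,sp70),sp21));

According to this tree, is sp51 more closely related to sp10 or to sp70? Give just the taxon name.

sp10

The MRCA of sp51 and sp10 subtends ((sp51,(sp18,(sp19,sp62))),(sp10,sp29)) (6 taxa).
The MRCA of sp51 and sp70 is the root, subtending the entire tree (22 taxa).
The first is nested inside the second, so sp51 shares a more recent common ancestor with sp10.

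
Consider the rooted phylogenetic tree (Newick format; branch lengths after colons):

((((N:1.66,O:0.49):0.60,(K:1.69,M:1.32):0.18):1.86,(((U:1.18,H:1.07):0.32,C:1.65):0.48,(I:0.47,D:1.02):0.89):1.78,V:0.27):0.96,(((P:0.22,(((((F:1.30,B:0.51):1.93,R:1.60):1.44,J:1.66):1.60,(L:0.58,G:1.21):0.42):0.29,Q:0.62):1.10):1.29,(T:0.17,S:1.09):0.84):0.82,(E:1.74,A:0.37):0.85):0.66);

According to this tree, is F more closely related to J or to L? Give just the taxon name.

The MRCA of F and J subtends (((F,B),R),J) (4 taxa).
The MRCA of F and L subtends ((((F,B),R),J),(L,G)) (6 taxa).
The first is nested inside the second, so F shares a more recent common ancestor with J.

J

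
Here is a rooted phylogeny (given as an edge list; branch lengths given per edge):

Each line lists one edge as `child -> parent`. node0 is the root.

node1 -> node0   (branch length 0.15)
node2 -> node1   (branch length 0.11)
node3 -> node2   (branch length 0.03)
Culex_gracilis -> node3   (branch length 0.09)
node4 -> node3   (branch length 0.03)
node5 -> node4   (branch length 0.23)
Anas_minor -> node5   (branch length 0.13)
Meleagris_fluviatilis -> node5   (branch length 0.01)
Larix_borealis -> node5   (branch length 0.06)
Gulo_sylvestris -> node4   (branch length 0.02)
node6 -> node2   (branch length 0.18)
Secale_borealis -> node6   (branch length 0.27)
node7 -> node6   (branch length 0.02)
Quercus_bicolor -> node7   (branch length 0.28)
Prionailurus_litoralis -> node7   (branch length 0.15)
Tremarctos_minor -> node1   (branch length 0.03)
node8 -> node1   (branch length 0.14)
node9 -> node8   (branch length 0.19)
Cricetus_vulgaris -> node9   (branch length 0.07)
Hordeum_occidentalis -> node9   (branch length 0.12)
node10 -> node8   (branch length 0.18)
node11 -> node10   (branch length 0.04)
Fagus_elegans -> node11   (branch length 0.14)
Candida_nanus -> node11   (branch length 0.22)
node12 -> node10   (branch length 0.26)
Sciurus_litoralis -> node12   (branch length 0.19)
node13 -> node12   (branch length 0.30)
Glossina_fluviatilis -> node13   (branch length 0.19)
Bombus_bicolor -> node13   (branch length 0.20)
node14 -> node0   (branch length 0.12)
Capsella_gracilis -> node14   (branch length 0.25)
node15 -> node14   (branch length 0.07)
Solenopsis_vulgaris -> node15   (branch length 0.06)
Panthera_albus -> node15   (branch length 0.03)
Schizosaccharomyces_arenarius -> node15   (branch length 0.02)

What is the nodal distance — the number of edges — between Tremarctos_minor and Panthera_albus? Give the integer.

5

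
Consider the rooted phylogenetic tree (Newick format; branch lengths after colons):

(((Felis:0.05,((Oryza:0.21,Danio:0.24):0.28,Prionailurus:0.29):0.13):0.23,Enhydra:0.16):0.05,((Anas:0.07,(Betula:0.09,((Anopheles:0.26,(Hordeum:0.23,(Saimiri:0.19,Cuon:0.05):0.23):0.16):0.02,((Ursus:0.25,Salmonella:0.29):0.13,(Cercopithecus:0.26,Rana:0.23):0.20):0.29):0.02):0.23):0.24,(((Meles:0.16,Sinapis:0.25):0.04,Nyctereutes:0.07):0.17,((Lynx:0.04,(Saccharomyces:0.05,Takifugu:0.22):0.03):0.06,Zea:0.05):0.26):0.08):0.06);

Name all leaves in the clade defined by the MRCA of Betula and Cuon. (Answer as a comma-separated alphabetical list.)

Anopheles, Betula, Cercopithecus, Cuon, Hordeum, Rana, Saimiri, Salmonella, Ursus

Tracing Betula: it sits inside (Betula,((Anopheles,(Hordeum,(Saimiri,Cuon))),((Ursus,Salmonella),(Cercopithecus,Rana)))).
Tracing Cuon: it sits inside (Saimiri,Cuon).
The smallest clade enclosing both is (Betula,((Anopheles,(Hordeum,(Saimiri,Cuon))),((Ursus,Salmonella),(Cercopithecus,Rana)))); the answer is its 9 terminal taxa in alphabetical order.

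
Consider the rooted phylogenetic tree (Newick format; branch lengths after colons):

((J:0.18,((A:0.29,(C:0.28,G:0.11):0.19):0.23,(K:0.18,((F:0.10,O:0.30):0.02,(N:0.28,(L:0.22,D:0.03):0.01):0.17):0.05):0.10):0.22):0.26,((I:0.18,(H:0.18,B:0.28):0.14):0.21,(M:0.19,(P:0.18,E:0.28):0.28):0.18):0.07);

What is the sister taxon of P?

P attaches to the tree at the node subtending (P,E).
The other lineage descending from that same node — the sister group — is the single tip E.

E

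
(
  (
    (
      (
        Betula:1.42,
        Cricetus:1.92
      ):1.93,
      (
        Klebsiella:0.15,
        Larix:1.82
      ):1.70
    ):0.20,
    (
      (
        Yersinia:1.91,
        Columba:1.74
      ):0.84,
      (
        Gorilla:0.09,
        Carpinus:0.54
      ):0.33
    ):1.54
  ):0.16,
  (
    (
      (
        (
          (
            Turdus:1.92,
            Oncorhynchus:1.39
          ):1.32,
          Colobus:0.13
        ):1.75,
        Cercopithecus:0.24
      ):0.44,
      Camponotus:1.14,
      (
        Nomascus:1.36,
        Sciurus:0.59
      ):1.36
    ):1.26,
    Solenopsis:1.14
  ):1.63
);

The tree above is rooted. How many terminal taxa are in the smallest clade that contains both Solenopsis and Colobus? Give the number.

8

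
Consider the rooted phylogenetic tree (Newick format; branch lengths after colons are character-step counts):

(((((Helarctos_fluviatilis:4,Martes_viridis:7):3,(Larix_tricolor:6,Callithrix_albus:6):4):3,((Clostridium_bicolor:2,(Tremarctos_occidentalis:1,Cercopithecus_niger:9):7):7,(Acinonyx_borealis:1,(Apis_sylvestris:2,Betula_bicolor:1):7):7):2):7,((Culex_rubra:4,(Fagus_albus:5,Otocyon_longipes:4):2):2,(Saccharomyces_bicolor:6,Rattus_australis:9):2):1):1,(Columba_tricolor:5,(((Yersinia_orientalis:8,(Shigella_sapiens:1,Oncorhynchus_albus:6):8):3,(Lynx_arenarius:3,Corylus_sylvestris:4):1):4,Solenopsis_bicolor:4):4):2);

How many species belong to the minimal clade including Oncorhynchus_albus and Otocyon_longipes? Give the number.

The MRCA of Oncorhynchus_albus and Otocyon_longipes is the root, so the clade is the entire tree.
That clade contains 22 terminal taxa: Acinonyx_borealis, Apis_sylvestris, Betula_bicolor, Callithrix_albus, Cercopithecus_niger, Clostridium_bicolor, Columba_tricolor, Corylus_sylvestris, Culex_rubra, Fagus_albus, Helarctos_fluviatilis, Larix_tricolor, Lynx_arenarius, Martes_viridis, Oncorhynchus_albus, Otocyon_longipes, Rattus_australis, Saccharomyces_bicolor, Shigella_sapiens, Solenopsis_bicolor, Tremarctos_occidentalis, Yersinia_orientalis.

22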